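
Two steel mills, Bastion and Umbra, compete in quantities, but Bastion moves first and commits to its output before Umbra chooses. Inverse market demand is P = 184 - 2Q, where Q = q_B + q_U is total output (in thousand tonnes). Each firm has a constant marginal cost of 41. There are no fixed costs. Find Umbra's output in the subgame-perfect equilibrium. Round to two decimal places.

Solve by backward induction. Given q_B, the follower Umbra maximises π_U = (184 - 2q_B - 2q_U)q_U - 41q_U.
Setting the follower's marginal profit to zero, 143 - 2q_B - 4q_U = 0, i.e. q_U = (143 - 2q_B)/4.
Bastion substitutes q_U(q_B) into its own profit: π_B = q_B(184 - 2q_B - (143 - 2q_B)/2) - 41q_B = (225/2 - q_B)q_B - 41q_B.
The leader's first-order condition 143/2 - 2q_B = 0 yields q_B = 143/4.
Then q_U = (143 - 2·(143/4))/4 = 143/8.

17.88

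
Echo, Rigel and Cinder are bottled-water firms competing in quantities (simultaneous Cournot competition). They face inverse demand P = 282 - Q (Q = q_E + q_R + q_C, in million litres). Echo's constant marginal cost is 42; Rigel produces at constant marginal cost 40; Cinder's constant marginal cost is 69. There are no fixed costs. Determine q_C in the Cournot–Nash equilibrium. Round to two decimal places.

Echo's profit: π_E = (282 - Q)q_E - (42q_E). Setting ∂π_E/∂q_E = 0: 240 - 2q_E - (q_R + q_C) = 0.
Rigel's profit: π_R = (282 - Q)q_R - (40q_R). Setting ∂π_R/∂q_R = 0: 242 - 2q_R - (q_E + q_C) = 0.
Cinder's profit: π_C = (282 - Q)q_C - (69q_C). Setting ∂π_C/∂q_C = 0: 213 - 2q_C - (q_E + q_R) = 0.
Summing all 3 equations gives 695 − 4Q = 0, hence Q = 695/4.
Back-substituting: q_E = (240 − 695/4) = 265/4, q_R = (242 − 695/4) = 273/4, q_C = (213 − 695/4) = 157/4.

39.25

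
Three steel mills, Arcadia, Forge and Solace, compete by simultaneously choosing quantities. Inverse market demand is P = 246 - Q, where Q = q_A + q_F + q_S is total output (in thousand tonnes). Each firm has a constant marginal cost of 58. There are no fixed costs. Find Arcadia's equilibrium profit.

2209

Each firm earns π_i = (246 - Q)q_i - 58q_i.
Setting ∂π_i/∂q_i = 0 with rivals' quantities fixed: 188 - 2q_i - Σ_{j≠i} q_j = 0.
With identical firms every q_j equals q_i, so Σ_{j≠i} q_j = 2q_i and 188 = 4q_i, giving q_i = 47.
Price P = 246 - 141 = 105.
Arcadia's profit: (105 - 58)·47 = 2209.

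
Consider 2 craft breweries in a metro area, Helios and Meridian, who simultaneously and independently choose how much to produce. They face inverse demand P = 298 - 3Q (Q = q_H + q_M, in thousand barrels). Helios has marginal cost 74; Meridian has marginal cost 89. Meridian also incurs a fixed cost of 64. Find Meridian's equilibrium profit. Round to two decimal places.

Helios's profit: π_H = (298 - 3Q)q_H - (74q_H). Setting ∂π_H/∂q_H = 0: 224 - 6q_H - 3(q_M) = 0.
Meridian's first-order condition: 209 - 6q_M - 3(q_H) = 0.
So q_H = (224 - 3q_M)/6 and q_M = (209 - 3q_H)/6.
Substituting one into the other gives q_H = 239/9 and q_M = 194/9.
Price P = 298 - 3·(433/9) = 461/3.
Meridian's profit: (461/3 - 89)·(194/9) - 64 = 1329.9259.

1329.93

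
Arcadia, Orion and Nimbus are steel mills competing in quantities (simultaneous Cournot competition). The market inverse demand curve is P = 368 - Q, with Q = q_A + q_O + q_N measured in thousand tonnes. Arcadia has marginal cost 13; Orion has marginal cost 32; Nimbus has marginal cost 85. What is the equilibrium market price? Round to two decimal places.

124.50

Arcadia's profit: π_A = (368 - Q)q_A - (13q_A). Setting ∂π_A/∂q_A = 0: 355 - 2q_A - (q_O + q_N) = 0.
Orion's profit: π_O = (368 - Q)q_O - (32q_O). Setting ∂π_O/∂q_O = 0: 336 - 2q_O - (q_A + q_N) = 0.
Nimbus's profit: π_N = (368 - Q)q_N - (85q_N). Setting ∂π_N/∂q_N = 0: 283 - 2q_N - (q_A + q_O) = 0.
Summing all 3 equations gives 974 − 4Q = 0, hence Q = 487/2.
Back-substituting: q_A = (355 − 487/2) = 223/2, q_O = (336 − 487/2) = 185/2, q_N = (283 − 487/2) = 79/2.
Total output Q = 487/2, so price P = 368 - 487/2 = 249/2.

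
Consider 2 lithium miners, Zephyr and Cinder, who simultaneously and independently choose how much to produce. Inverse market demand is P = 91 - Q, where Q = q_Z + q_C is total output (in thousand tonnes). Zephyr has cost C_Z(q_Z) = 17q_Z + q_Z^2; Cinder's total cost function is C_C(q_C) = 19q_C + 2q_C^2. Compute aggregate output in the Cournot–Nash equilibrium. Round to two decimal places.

25.48

Zephyr's profit: π_Z = (91 - Q)q_Z - (17q_Z + q_Z²). Setting ∂π_Z/∂q_Z = 0: 74 - 4q_Z - (q_C) = 0.
Cinder's first-order condition: 72 - 6q_C - (q_Z) = 0.
Rearranging gives the reaction functions q_Z = (74 - q_C)/4 and q_C = (72 - q_Z)/6.
Substituting one into the other gives q_Z = 372/23 and q_C = 214/23.
Total output Q = 372/23 + 214/23 = 586/23.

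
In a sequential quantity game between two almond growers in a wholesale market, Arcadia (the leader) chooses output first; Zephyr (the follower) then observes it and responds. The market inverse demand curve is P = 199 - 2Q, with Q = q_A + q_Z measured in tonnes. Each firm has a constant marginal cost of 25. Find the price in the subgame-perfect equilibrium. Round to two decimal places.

The follower Zephyr best-responds to any q_A: π_Z = (199 - 2Q)q_Z - 25q_Z.
Follower FOC: 174 - 2q_A - 4q_Z = 0, so q_Z(q_A) = (174 - 2q_A)/4.
Arcadia substitutes q_Z(q_A) into its own profit: π_A = q_A(199 - 2q_A - (174 - 2q_A)/2) - 25q_A = (112 - q_A)q_A - 25q_A.
The leader's first-order condition 87 - 2q_A = 0 yields q_A = 87/2.
Then q_Z = (174 - 2·(87/2))/4 = 87/4.
Total output Q = 261/4, so price P = 199 - 2·(261/4) = 137/2.

68.50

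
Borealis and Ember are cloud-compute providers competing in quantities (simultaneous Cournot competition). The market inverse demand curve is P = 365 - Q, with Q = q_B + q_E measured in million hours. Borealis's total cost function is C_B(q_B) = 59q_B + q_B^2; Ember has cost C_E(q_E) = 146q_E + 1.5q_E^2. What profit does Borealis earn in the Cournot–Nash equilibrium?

9522

Borealis's profit: π_B = (365 - Q)q_B - (59q_B + q_B²). Setting ∂π_B/∂q_B = 0: 306 - 4q_B - (q_E) = 0.
Ember's profit: π_E = (365 - Q)q_E - (146q_E + (3/2)q_E²). Setting ∂π_E/∂q_E = 0: 219 - 5q_E - (q_B) = 0.
Rearranging gives the reaction functions q_B = (306 - q_E)/4 and q_E = (219 - q_B)/5.
Solving the pair: q_B = 69, q_E = 30.
Price P = 365 - 99 = 266.
Borealis's profit: 266·69 - 59·69 - 69² = 9522.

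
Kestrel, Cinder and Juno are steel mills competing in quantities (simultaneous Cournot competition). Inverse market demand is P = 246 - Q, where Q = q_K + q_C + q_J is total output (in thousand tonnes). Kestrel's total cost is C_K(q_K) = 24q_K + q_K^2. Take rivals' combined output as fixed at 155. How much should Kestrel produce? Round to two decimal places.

With rivals' combined output fixed at 155, Kestrel's profit is π_K = (246 - 155 - q_K)q_K - (24q_K + q_K²) = (91 - q_K)q_K - (24q_K + q_K²).
∂π_K/∂q_K = 67 - 4q_K = 0, so q_K = 67/4.

16.75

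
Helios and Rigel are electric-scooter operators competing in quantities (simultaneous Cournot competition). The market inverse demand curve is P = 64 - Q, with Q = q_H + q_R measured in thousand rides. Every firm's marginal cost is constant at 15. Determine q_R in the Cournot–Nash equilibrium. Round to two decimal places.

16.33

Each firm earns π_i = (64 - Q)q_i - 15q_i.
Setting ∂π_i/∂q_i = 0 with rivals' quantities fixed: 49 - 2q_i - q_j = 0.
With identical firms every q_j equals q_i, so q_j = q_i and 49 = 3q_i, giving q_i = 49/3.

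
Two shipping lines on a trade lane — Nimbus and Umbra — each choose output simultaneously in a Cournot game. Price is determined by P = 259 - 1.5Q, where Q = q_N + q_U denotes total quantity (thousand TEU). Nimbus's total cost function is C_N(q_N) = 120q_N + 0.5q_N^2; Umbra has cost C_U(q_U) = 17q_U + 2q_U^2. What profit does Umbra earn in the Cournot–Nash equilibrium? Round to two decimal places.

Nimbus's profit: π_N = (259 - 1.5Q)q_N - (120q_N + (1/2)q_N²). Setting ∂π_N/∂q_N = 0: 139 - 4q_N - (3/2)(q_U) = 0.
Umbra's profit: π_U = (259 - 1.5Q)q_U - (17q_U + 2q_U²). Setting ∂π_U/∂q_U = 0: 242 - 7q_U - (3/2)(q_N) = 0.
Rearranging gives the reaction functions q_N = (139 - (3/2)q_U)/4 and q_U = (242 - (3/2)q_N)/7.
Solving the pair: q_N = 23.6893, q_U = 29.4951.
Price P = 259 - (3/2)·53.1845 = 179.2233.
Umbra's profit: 179.2233·29.4951 - 17·29.4951 - 2·29.4951² = 3044.8727.

3044.87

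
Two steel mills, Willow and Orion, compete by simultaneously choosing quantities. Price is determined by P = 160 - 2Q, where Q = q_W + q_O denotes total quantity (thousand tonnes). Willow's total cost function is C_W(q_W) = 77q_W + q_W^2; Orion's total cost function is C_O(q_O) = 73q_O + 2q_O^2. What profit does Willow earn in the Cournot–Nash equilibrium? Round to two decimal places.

Willow's profit: π_W = (160 - 2Q)q_W - (77q_W + q_W²). Setting ∂π_W/∂q_W = 0: 83 - 6q_W - 2(q_O) = 0.
Orion's first-order condition: 87 - 8q_O - 2(q_W) = 0.
So q_W = (83 - 2q_O)/6 and q_O = (87 - 2q_W)/8.
Substituting one into the other gives q_W = 245/22 and q_O = 89/11.
Price P = 160 - 2·(423/22) = 1337/11.
Willow's profit: (1337/11)·(245/22) - 77·(245/22) - (245/22)² = 372.0558.

372.06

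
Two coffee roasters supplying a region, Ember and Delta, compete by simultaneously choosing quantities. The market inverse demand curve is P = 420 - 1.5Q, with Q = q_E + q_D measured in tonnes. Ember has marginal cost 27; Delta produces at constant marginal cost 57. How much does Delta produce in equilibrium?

74

Ember's profit: π_E = (420 - 1.5Q)q_E - (27q_E). Setting ∂π_E/∂q_E = 0: 393 - 3q_E - (3/2)(q_D) = 0.
Delta's first-order condition: 363 - 3q_D - (3/2)(q_E) = 0.
Best responses: q_E = (393 - (3/2)q_D)/3, q_D = (363 - (3/2)q_E)/3.
Substituting one into the other gives q_E = 94 and q_D = 74.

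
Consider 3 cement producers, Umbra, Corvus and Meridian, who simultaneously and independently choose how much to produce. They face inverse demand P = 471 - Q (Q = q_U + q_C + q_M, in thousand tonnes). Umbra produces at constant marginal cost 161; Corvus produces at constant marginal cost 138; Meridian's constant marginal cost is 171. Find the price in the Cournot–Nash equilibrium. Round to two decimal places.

Umbra's profit: π_U = (471 - Q)q_U - (161q_U). Setting ∂π_U/∂q_U = 0: 310 - 2q_U - (q_C + q_M) = 0.
Corvus's profit: π_C = (471 - Q)q_C - (138q_C). Setting ∂π_C/∂q_C = 0: 333 - 2q_C - (q_U + q_M) = 0.
Meridian's first-order condition: 300 - 2q_M - (q_U + q_C) = 0.
Summing all 3 equations gives 943 − 4Q = 0, hence Q = 943/4.
Back-substituting: q_U = (310 − 943/4) = 297/4, q_C = (333 − 943/4) = 389/4, q_M = (300 − 943/4) = 257/4.
Total output Q = 943/4, so price P = 471 - 943/4 = 941/4.

235.25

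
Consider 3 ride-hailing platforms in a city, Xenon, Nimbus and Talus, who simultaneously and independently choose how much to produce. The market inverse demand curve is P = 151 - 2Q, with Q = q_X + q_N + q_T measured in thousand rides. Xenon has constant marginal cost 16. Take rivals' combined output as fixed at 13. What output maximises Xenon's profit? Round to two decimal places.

With rivals' combined output fixed at 13, Xenon's profit is π_X = (151 - 2·13 - 2q_X)q_X - (16q_X) = (125 - 2q_X)q_X - (16q_X).
∂π_X/∂q_X = 109 - 4q_X = 0, so q_X = 109/4.

27.25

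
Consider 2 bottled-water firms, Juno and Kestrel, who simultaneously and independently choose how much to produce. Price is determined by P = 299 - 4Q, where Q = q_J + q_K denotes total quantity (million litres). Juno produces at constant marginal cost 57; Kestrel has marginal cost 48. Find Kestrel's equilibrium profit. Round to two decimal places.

Juno's profit: π_J = (299 - 4Q)q_J - (57q_J). Setting ∂π_J/∂q_J = 0: 242 - 8q_J - 4(q_K) = 0.
Kestrel's profit: π_K = (299 - 4Q)q_K - (48q_K). Setting ∂π_K/∂q_K = 0: 251 - 8q_K - 4(q_J) = 0.
Rearranging gives the reaction functions q_J = (242 - 4q_K)/8 and q_K = (251 - 4q_J)/8.
Substituting one into the other gives q_J = 233/12 and q_K = 65/3.
Price P = 299 - 4·(493/12) = 404/3.
Kestrel's profit: (404/3 - 48)·(65/3) = 1877.7778.

1877.78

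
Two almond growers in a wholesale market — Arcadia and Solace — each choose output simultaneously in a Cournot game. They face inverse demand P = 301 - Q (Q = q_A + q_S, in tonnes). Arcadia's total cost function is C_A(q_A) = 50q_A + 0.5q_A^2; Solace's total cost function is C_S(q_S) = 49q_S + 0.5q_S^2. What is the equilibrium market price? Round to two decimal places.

Arcadia's profit: π_A = (301 - Q)q_A - (50q_A + (1/2)q_A²). Setting ∂π_A/∂q_A = 0: 251 - 3q_A - (q_S) = 0.
Solace's first-order condition: 252 - 3q_S - (q_A) = 0.
Rearranging gives the reaction functions q_A = (251 - q_S)/3 and q_S = (252 - q_A)/3.
Solving the pair: q_A = 501/8, q_S = 505/8.
Total output Q = 503/4, so price P = 301 - 503/4 = 701/4.

175.25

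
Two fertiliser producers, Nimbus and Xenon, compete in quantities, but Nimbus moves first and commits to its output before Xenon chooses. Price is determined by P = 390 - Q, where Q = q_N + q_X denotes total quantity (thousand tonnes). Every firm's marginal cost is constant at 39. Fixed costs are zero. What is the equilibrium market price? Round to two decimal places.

126.75

The follower Xenon best-responds to any q_N: π_X = (390 - Q)q_X - 39q_X.
Follower FOC: 351 - q_N - 2q_X = 0, so q_X(q_N) = (351 - q_N)/2.
Nimbus substitutes q_X(q_N) into its own profit: π_N = q_N(390 - q_N - (351 - q_N)/2) - 39q_N = (429/2 - (1/2)q_N)q_N - 39q_N.
Maximising: ∂π_N/∂q_N = 351/2 - q_N = 0, giving q_N = 351/2.
Then q_X = (351 - 351/2)/2 = 351/4.
Total output Q = 1053/4, so price P = 390 - 1053/4 = 507/4.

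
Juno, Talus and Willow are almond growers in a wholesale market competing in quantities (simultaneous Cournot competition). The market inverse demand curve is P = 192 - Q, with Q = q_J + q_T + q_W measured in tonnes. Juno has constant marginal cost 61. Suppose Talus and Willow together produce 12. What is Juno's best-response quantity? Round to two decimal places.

59.50

With rivals' combined output fixed at 12, Juno's profit is π_J = (192 - 12 - q_J)q_J - (61q_J) = (180 - q_J)q_J - (61q_J).
∂π_J/∂q_J = 119 - 2q_J = 0, so q_J = 119/2.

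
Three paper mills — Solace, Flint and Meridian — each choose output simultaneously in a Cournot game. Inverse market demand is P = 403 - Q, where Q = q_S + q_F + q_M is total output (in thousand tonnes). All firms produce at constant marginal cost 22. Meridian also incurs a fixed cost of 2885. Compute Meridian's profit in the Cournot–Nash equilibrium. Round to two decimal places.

6187.56

Each firm earns π_i = (403 - Q)q_i - 22q_i.
First-order condition (treating rivals' output as given): 381 - 2q_i - Σ_{j≠i} q_j = 0.
By symmetry each firm produces the same amount; substituting Σ_{j≠i} q_j = 2q_i yields q_i = 381/4.
Price P = 403 - 1143/4 = 469/4.
Meridian's profit: (469/4 - 22)·(381/4) - 2885 = 6187.5625.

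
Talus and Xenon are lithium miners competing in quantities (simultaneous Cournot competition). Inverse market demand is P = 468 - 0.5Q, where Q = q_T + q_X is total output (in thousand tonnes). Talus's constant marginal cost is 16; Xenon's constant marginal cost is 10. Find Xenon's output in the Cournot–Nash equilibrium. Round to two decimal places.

Talus's profit: π_T = (468 - 0.5Q)q_T - (16q_T). Setting ∂π_T/∂q_T = 0: 452 - q_T - (1/2)(q_X) = 0.
Xenon's profit: π_X = (468 - 0.5Q)q_X - (10q_X). Setting ∂π_X/∂q_X = 0: 458 - q_X - (1/2)(q_T) = 0.
So q_T = (452 - (1/2)q_X) and q_X = (458 - (1/2)q_T).
Substituting one into the other gives q_T = 892/3 and q_X = 928/3.

309.33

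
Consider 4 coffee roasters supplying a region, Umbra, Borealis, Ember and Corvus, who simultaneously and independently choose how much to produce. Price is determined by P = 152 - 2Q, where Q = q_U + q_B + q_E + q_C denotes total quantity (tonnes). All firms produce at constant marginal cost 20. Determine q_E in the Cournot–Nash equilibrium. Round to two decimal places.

A representative firm's profit is π_i = q_i(152 - 2Q) - 20q_i.
Setting ∂π_i/∂q_i = 0 with rivals' quantities fixed: 132 - 4q_i - 2·Σ_{j≠i} q_j = 0.
With identical firms every q_j equals q_i, so Σ_{j≠i} q_j = 3q_i and 132 = 10q_i, giving q_i = 66/5.

13.20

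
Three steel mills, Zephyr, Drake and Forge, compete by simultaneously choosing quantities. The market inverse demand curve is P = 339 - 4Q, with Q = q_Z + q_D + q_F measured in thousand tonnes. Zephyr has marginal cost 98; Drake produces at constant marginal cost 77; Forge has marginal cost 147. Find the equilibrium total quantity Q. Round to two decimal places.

Zephyr's profit: π_Z = (339 - 4Q)q_Z - (98q_Z). Setting ∂π_Z/∂q_Z = 0: 241 - 8q_Z - 4(q_D + q_F) = 0.
Drake's first-order condition: 262 - 8q_D - 4(q_Z + q_F) = 0.
Forge's profit: π_F = (339 - 4Q)q_F - (147q_F). Setting ∂π_F/∂q_F = 0: 192 - 8q_F - 4(q_Z + q_D) = 0.
Summing all 3 equations gives 695 − 16Q = 0, hence Q = 695/16.
Back-substituting: q_Z = (241 − 695/4)/4 = 269/16, q_D = (262 − 695/4)/4 = 353/16, q_F = (192 − 695/4)/4 = 73/16.
Total output Q = 269/16 + 353/16 + 73/16 = 695/16.

43.44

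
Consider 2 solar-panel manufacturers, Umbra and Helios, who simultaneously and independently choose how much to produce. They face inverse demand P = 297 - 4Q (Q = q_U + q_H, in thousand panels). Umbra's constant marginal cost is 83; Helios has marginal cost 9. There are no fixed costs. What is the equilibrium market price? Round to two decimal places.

Umbra's profit: π_U = (297 - 4Q)q_U - (83q_U). Setting ∂π_U/∂q_U = 0: 214 - 8q_U - 4(q_H) = 0.
Helios's profit: π_H = (297 - 4Q)q_H - (9q_H). Setting ∂π_H/∂q_H = 0: 288 - 8q_H - 4(q_U) = 0.
Best responses: q_U = (214 - 4q_H)/8, q_H = (288 - 4q_U)/8.
Substituting one into the other gives q_U = 35/3 and q_H = 181/6.
Total output Q = 251/6, so price P = 297 - 4·(251/6) = 389/3.

129.67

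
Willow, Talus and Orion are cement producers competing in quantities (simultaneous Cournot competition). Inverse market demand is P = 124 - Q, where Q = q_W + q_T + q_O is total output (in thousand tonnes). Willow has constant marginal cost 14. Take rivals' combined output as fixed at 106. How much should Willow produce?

With rivals' combined output fixed at 106, Willow's profit is π_W = (124 - 106 - q_W)q_W - (14q_W) = (18 - q_W)q_W - (14q_W).
∂π_W/∂q_W = 4 - 2q_W = 0, so q_W = 2.

2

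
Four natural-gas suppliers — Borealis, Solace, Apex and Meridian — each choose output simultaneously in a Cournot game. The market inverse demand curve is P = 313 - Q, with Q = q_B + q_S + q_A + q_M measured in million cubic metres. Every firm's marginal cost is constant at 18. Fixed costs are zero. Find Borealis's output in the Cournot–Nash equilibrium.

A representative firm's profit is π_i = q_i(313 - Q) - 18q_i.
First-order condition (treating rivals' output as given): 295 - 2q_i - Σ_{j≠i} q_j = 0.
By symmetry each firm produces the same amount; substituting Σ_{j≠i} q_j = 3q_i yields q_i = 295/5 = 59.

59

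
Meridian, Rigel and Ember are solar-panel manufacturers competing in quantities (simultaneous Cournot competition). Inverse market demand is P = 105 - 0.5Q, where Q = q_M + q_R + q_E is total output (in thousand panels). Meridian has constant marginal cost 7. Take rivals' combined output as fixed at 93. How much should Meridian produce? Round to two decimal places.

51.50

With rivals' combined output fixed at 93, Meridian's profit is π_M = (105 - (1/2)·93 - (1/2)q_M)q_M - (7q_M) = (117/2 - (1/2)q_M)q_M - (7q_M).
∂π_M/∂q_M = 103/2 - q_M = 0, so q_M = 103/2.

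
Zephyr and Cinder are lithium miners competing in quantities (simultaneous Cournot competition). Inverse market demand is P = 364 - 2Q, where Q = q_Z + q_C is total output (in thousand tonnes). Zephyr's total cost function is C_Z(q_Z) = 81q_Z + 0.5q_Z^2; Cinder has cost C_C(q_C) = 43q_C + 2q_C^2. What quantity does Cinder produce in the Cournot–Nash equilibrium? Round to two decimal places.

28.86

Zephyr's profit: π_Z = (364 - 2Q)q_Z - (81q_Z + (1/2)q_Z²). Setting ∂π_Z/∂q_Z = 0: 283 - 5q_Z - 2(q_C) = 0.
Cinder's profit: π_C = (364 - 2Q)q_C - (43q_C + 2q_C²). Setting ∂π_C/∂q_C = 0: 321 - 8q_C - 2(q_Z) = 0.
Best responses: q_Z = (283 - 2q_C)/5, q_C = (321 - 2q_Z)/8.
Substituting one into the other gives q_Z = 811/18 and q_C = 1039/36.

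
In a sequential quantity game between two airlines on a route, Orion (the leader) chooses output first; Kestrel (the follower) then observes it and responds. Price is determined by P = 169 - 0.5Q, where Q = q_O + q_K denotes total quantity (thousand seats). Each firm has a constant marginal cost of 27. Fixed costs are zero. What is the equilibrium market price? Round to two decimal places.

The follower Kestrel best-responds to any q_O: π_K = (169 - 0.5Q)q_K - 27q_K.
Setting the follower's marginal profit to zero, 142 - (1/2)q_O - q_K = 0, i.e. q_K = (142 - (1/2)q_O).
Orion substitutes q_K(q_O) into its own profit: π_O = q_O(169 - (1/2)q_O - (142 - (1/2)q_O)/2) - 27q_O = (98 - (1/4)q_O)q_O - 27q_O.
Maximising: ∂π_O/∂q_O = 71 - (1/2)q_O = 0, giving q_O = 142.
Then q_K = (142 - (1/2)·142) = 71.
Total output Q = 213, so price P = 169 - (1/2)·213 = 125/2.

62.50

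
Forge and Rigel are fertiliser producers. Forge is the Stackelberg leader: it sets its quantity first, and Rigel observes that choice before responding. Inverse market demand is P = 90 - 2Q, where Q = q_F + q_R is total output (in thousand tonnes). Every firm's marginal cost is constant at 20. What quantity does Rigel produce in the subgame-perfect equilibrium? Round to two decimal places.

8.75

Solve by backward induction. Given q_F, the follower Rigel maximises π_R = (90 - 2q_F - 2q_R)q_R - 20q_R.
∂π_R/∂q_R = 70 - 2q_F - 4q_R = 0 gives the reaction function q_R = (70 - 2q_F)/4.
Forge substitutes q_R(q_F) into its own profit: π_F = q_F(90 - 2q_F - (70 - 2q_F)/2) - 20q_F = (55 - q_F)q_F - 20q_F.
Maximising: ∂π_F/∂q_F = 35 - 2q_F = 0, giving q_F = 35/2.
Then q_R = (70 - 2·(35/2))/4 = 35/4.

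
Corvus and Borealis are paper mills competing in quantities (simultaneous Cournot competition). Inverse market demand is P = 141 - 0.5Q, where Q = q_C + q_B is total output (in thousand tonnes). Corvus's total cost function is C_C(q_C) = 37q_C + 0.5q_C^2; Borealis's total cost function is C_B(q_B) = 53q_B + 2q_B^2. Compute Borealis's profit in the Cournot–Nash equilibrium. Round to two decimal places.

Corvus's profit: π_C = (141 - 0.5Q)q_C - (37q_C + (1/2)q_C²). Setting ∂π_C/∂q_C = 0: 104 - 2q_C - (1/2)(q_B) = 0.
Borealis's profit: π_B = (141 - 0.5Q)q_B - (53q_B + 2q_B²). Setting ∂π_B/∂q_B = 0: 88 - 5q_B - (1/2)(q_C) = 0.
So q_C = (104 - (1/2)q_B)/2 and q_B = (88 - (1/2)q_C)/5.
Substituting one into the other gives q_C = 1904/39 and q_B = 496/39.
Price P = 141 - (1/2)·(800/13) = 1433/13.
Borealis's profit: (1433/13)·(496/39) - 53·(496/39) - 2(496/39)² = 404.3655.

404.37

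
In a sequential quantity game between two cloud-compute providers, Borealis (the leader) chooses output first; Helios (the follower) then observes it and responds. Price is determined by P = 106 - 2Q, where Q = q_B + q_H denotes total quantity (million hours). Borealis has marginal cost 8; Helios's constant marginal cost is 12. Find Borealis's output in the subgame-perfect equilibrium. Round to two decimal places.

25.50

The follower Helios best-responds to any q_B: π_H = (106 - 2Q)q_H - 12q_H.
Follower FOC: 94 - 2q_B - 4q_H = 0, so q_H(q_B) = (94 - 2q_B)/4.
The leader anticipates this reaction. Substituting into P = 106 - 2Q gives P = 59 - q_B, so π_B = (59 - q_B)q_B - 8q_B.
Leader FOC: 51 - 2q_B = 0, so q_B = 51/2.
Then q_H = (94 - 2·(51/2))/4 = 43/4.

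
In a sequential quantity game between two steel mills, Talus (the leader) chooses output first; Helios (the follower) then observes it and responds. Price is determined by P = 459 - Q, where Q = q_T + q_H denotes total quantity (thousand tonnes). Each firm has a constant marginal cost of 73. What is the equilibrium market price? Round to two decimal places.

Solve by backward induction. Given q_T, the follower Helios maximises π_H = (459 - q_T - q_H)q_H - 73q_H.
Setting the follower's marginal profit to zero, 386 - q_T - 2q_H = 0, i.e. q_H = (386 - q_T)/2.
Talus substitutes q_H(q_T) into its own profit: π_T = q_T(459 - q_T - (386 - q_T)/2) - 73q_T = (266 - (1/2)q_T)q_T - 73q_T.
Maximising: ∂π_T/∂q_T = 193 - q_T = 0, giving q_T = 193.
Then q_H = (386 - 193)/2 = 193/2.
Total output Q = 579/2, so price P = 459 - 579/2 = 339/2.

169.50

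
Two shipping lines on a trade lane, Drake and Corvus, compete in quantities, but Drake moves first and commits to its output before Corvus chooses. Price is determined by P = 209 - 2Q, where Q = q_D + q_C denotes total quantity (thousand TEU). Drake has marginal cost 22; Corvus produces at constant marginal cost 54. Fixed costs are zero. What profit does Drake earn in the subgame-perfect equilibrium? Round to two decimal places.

The follower Corvus best-responds to any q_D: π_C = (209 - 2Q)q_C - 54q_C.
∂π_C/∂q_C = 155 - 2q_D - 4q_C = 0 gives the reaction function q_C = (155 - 2q_D)/4.
The leader anticipates this reaction. Substituting into P = 209 - 2Q gives P = 263/2 - q_D, so π_D = (263/2 - q_D)q_D - 22q_D.
Leader FOC: 219/2 - 2q_D = 0, so q_D = 219/4.
Then q_C = (155 - 2·(219/4))/4 = 91/8.
Price P = 209 - 2·(529/8) = 307/4.
Drake's profit: (307/4 - 22)·(219/4) = 2997.5625.

2997.56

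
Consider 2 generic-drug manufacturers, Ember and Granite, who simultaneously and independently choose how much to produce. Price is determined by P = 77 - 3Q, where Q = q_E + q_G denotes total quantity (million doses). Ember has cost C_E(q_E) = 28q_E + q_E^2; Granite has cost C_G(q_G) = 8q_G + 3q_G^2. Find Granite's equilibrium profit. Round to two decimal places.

Ember's profit: π_E = (77 - 3Q)q_E - (28q_E + q_E²). Setting ∂π_E/∂q_E = 0: 49 - 8q_E - 3(q_G) = 0.
Granite's profit: π_G = (77 - 3Q)q_G - (8q_G + 3q_G²). Setting ∂π_G/∂q_G = 0: 69 - 12q_G - 3(q_E) = 0.
So q_E = (49 - 3q_G)/8 and q_G = (69 - 3q_E)/12.
Solving the pair: q_E = 127/29, q_G = 135/29.
Price P = 77 - 3·(262/29) = 1447/29.
Granite's profit: (1447/29)·(135/29) - 8·(135/29) - 3(135/29)² = 130.0238.

130.02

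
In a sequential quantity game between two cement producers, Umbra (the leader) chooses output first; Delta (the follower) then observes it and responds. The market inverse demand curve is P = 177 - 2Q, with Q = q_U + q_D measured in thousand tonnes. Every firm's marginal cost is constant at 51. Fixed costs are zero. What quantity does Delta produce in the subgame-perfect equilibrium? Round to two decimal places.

15.75

The follower Delta best-responds to any q_U: π_D = (177 - 2Q)q_D - 51q_D.
Follower FOC: 126 - 2q_U - 4q_D = 0, so q_D(q_U) = (126 - 2q_U)/4.
Umbra substitutes q_D(q_U) into its own profit: π_U = q_U(177 - 2q_U - (126 - 2q_U)/2) - 51q_U = (114 - q_U)q_U - 51q_U.
The leader's first-order condition 63 - 2q_U = 0 yields q_U = 63/2.
Then q_D = (126 - 2·(63/2))/4 = 63/4.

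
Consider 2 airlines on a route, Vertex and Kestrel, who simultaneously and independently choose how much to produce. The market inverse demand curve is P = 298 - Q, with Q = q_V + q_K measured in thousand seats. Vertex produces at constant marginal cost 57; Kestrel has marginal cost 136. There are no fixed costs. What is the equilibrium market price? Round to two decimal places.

163.67

Vertex's profit: π_V = (298 - Q)q_V - (57q_V). Setting ∂π_V/∂q_V = 0: 241 - 2q_V - (q_K) = 0.
Kestrel's profit: π_K = (298 - Q)q_K - (136q_K). Setting ∂π_K/∂q_K = 0: 162 - 2q_K - (q_V) = 0.
Best responses: q_V = (241 - q_K)/2, q_K = (162 - q_V)/2.
Substituting one into the other gives q_V = 320/3 and q_K = 83/3.
Total output Q = 403/3, so price P = 298 - 403/3 = 491/3.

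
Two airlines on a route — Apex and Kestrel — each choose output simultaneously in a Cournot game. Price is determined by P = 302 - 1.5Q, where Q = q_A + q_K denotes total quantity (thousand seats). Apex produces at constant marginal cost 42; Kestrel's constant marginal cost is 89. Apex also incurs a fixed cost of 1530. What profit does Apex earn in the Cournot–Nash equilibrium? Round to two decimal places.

Apex's profit: π_A = (302 - 1.5Q)q_A - (42q_A). Setting ∂π_A/∂q_A = 0: 260 - 3q_A - (3/2)(q_K) = 0.
Kestrel's profit: π_K = (302 - 1.5Q)q_K - (89q_K). Setting ∂π_K/∂q_K = 0: 213 - 3q_K - (3/2)(q_A) = 0.
So q_A = (260 - (3/2)q_K)/3 and q_K = (213 - (3/2)q_A)/3.
Substituting one into the other gives q_A = 614/9 and q_K = 332/9.
Price P = 302 - (3/2)·(946/9) = 433/3.
Apex's profit: (433/3 - 42)·(614/9) - 1530 = 5451.4074.

5451.41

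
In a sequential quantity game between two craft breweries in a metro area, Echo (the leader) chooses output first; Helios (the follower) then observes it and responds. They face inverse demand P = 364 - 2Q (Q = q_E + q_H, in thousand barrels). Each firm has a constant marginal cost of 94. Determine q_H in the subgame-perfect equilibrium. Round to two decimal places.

33.75

Solve by backward induction. Given q_E, the follower Helios maximises π_H = (364 - 2q_E - 2q_H)q_H - 94q_H.
Setting the follower's marginal profit to zero, 270 - 2q_E - 4q_H = 0, i.e. q_H = (270 - 2q_E)/4.
Echo substitutes q_H(q_E) into its own profit: π_E = q_E(364 - 2q_E - (270 - 2q_E)/2) - 94q_E = (229 - q_E)q_E - 94q_E.
The leader's first-order condition 135 - 2q_E = 0 yields q_E = 135/2.
Then q_H = (270 - 2·(135/2))/4 = 135/4.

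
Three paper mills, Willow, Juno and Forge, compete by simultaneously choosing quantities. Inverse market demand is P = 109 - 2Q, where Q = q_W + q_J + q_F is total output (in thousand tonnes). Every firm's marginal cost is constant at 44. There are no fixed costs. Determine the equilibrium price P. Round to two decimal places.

60.25

A representative firm's profit is π_i = q_i(109 - 2Q) - 44q_i.
Setting ∂π_i/∂q_i = 0 with rivals' quantities fixed: 65 - 4q_i - 2·Σ_{j≠i} q_j = 0.
By symmetry each firm produces the same amount; substituting Σ_{j≠i} q_j = 2q_i yields q_i = 65/8.
Total output Q = 195/8, so price P = 109 - 2·(195/8) = 241/4.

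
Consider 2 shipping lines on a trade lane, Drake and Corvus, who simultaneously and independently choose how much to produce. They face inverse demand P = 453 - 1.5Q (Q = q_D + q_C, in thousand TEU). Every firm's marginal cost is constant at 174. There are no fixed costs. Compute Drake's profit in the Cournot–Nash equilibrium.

5766

Each firm earns π_i = (453 - 1.5Q)q_i - 174q_i.
First-order condition (treating rivals' output as given): 279 - 3q_i - (3/2)q_j = 0.
By symmetry each firm produces the same amount; substituting q_j = q_i yields q_i = 279/(9/2) = 62.
Price P = 453 - (3/2)·124 = 267.
Drake's profit: (267 - 174)·62 = 5766.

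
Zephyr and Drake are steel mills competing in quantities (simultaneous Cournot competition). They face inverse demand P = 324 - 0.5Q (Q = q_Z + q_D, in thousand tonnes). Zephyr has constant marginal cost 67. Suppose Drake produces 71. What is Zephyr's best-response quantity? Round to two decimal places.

With the rival's output fixed at 71, Zephyr's profit is π_Z = (324 - (1/2)·71 - (1/2)q_Z)q_Z - (67q_Z) = (577/2 - (1/2)q_Z)q_Z - (67q_Z).
∂π_Z/∂q_Z = 443/2 - q_Z = 0, so q_Z = 443/2.

221.50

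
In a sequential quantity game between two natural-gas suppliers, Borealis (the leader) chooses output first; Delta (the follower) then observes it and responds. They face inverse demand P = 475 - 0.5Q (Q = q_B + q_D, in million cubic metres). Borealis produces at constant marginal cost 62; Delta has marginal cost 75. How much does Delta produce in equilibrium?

187

Solve by backward induction. Given q_B, the follower Delta maximises π_D = (475 - (1/2)q_B - (1/2)q_D)q_D - 75q_D.
Follower FOC: 400 - (1/2)q_B - q_D = 0, so q_D(q_B) = (400 - (1/2)q_B).
The leader anticipates this reaction. Substituting into P = 475 - 0.5Q gives P = 275 - (1/4)q_B, so π_B = (275 - (1/4)q_B)q_B - 62q_B.
Maximising: ∂π_B/∂q_B = 213 - (1/2)q_B = 0, giving q_B = 426.
Then q_D = (400 - (1/2)·426) = 187.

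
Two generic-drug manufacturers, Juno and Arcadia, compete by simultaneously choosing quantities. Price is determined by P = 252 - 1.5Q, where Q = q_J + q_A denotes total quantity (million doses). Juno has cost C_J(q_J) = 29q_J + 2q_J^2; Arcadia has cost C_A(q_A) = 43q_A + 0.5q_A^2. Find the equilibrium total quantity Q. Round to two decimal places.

Juno's profit: π_J = (252 - 1.5Q)q_J - (29q_J + 2q_J²). Setting ∂π_J/∂q_J = 0: 223 - 7q_J - (3/2)(q_A) = 0.
Arcadia's first-order condition: 209 - 4q_A - (3/2)(q_J) = 0.
So q_J = (223 - (3/2)q_A)/7 and q_A = (209 - (3/2)q_J)/4.
Substituting one into the other gives q_J = 22.4660 and q_A = 43.8252.
Total output Q = 22.4660 + 43.8252 = 66.2913.

66.29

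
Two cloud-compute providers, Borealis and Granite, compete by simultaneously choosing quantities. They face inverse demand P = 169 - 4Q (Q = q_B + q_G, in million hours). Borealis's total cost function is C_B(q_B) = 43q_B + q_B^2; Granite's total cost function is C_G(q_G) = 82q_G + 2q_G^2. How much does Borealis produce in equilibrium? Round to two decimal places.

11.19

Borealis's profit: π_B = (169 - 4Q)q_B - (43q_B + q_B²). Setting ∂π_B/∂q_B = 0: 126 - 10q_B - 4(q_G) = 0.
Granite's first-order condition: 87 - 12q_G - 4(q_B) = 0.
Best responses: q_B = (126 - 4q_G)/10, q_G = (87 - 4q_B)/12.
Substituting one into the other gives q_B = 291/26 and q_G = 183/52.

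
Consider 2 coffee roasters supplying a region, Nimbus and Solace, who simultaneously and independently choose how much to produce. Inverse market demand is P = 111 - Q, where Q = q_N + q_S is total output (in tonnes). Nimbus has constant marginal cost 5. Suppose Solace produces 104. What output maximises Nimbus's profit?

With the rival's output fixed at 104, Nimbus's profit is π_N = (111 - 104 - q_N)q_N - (5q_N) = (7 - q_N)q_N - (5q_N).
∂π_N/∂q_N = 2 - 2q_N = 0, so q_N = 1.

1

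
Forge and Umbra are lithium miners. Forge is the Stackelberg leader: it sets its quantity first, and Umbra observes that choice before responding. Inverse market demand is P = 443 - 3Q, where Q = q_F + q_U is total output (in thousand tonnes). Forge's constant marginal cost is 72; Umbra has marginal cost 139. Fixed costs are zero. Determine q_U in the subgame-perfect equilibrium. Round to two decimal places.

14.17

Solve by backward induction. Given q_F, the follower Umbra maximises π_U = (443 - 3q_F - 3q_U)q_U - 139q_U.
Follower FOC: 304 - 3q_F - 6q_U = 0, so q_U(q_F) = (304 - 3q_F)/6.
The leader anticipates this reaction. Substituting into P = 443 - 3Q gives P = 291 - (3/2)q_F, so π_F = (291 - (3/2)q_F)q_F - 72q_F.
Leader FOC: 219 - 3q_F = 0, so q_F = 73.
Then q_U = (304 - 3·73)/6 = 85/6.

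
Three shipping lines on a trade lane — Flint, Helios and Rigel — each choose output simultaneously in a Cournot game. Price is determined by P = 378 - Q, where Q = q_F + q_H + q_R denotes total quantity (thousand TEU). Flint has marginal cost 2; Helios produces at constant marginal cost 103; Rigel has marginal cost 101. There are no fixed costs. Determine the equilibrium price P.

146

Flint's profit: π_F = (378 - Q)q_F - (2q_F). Setting ∂π_F/∂q_F = 0: 376 - 2q_F - (q_H + q_R) = 0.
Helios's profit: π_H = (378 - Q)q_H - (103q_H). Setting ∂π_H/∂q_H = 0: 275 - 2q_H - (q_F + q_R) = 0.
Rigel's profit: π_R = (378 - Q)q_R - (101q_R). Setting ∂π_R/∂q_R = 0: 277 - 2q_R - (q_F + q_H) = 0.
Adding the 3 conditions: 928 − 2Q − 2Q = 0, i.e. Q = 232.
Back-substituting: q_F = (376 − 232) = 144, q_H = (275 − 232) = 43, q_R = (277 − 232) = 45.
Total output Q = 232, so price P = 378 - 232 = 146.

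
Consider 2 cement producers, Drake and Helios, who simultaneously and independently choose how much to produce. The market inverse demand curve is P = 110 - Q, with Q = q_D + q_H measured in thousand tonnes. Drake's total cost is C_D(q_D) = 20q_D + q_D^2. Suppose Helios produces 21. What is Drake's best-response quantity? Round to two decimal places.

17.25

With the rival's output fixed at 21, Drake's profit is π_D = (110 - 21 - q_D)q_D - (20q_D + q_D²) = (89 - q_D)q_D - (20q_D + q_D²).
∂π_D/∂q_D = 69 - 4q_D = 0, so q_D = 69/4.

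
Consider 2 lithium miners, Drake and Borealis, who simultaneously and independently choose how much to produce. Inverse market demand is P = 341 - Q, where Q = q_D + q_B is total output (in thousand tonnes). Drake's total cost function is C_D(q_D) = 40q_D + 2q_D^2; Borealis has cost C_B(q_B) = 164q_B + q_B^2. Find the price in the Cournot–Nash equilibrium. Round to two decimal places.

Drake's profit: π_D = (341 - Q)q_D - (40q_D + 2q_D²). Setting ∂π_D/∂q_D = 0: 301 - 6q_D - (q_B) = 0.
Borealis's first-order condition: 177 - 4q_B - (q_D) = 0.
Rearranging gives the reaction functions q_D = (301 - q_B)/6 and q_B = (177 - q_D)/4.
Solving the pair: q_D = 1027/23, q_B = 761/23.
Total output Q = 1788/23, so price P = 341 - 1788/23 = 263.2609.

263.26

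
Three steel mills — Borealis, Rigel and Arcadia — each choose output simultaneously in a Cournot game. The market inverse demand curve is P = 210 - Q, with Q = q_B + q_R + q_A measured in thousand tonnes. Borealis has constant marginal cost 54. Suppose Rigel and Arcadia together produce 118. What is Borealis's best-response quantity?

With rivals' combined output fixed at 118, Borealis's profit is π_B = (210 - 118 - q_B)q_B - (54q_B) = (92 - q_B)q_B - (54q_B).
∂π_B/∂q_B = 38 - 2q_B = 0, so q_B = 19.

19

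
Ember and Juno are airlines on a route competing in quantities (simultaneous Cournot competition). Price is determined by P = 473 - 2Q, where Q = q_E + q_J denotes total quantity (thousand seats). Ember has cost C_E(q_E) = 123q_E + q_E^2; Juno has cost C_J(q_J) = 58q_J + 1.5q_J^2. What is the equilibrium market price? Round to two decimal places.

293.53

Ember's profit: π_E = (473 - 2Q)q_E - (123q_E + q_E²). Setting ∂π_E/∂q_E = 0: 350 - 6q_E - 2(q_J) = 0.
Juno's first-order condition: 415 - 7q_J - 2(q_E) = 0.
So q_E = (350 - 2q_J)/6 and q_J = (415 - 2q_E)/7.
Solving the pair: q_E = 810/19, q_J = 895/19.
Total output Q = 1705/19, so price P = 473 - 2·(1705/19) = 293.5263.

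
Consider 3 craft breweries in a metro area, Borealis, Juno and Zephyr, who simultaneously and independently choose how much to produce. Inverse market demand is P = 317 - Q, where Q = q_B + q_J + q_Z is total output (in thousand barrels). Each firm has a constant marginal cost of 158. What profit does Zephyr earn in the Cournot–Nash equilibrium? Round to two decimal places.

1580.06

Each firm earns π_i = (317 - Q)q_i - 158q_i.
First-order condition (treating rivals' output as given): 159 - 2q_i - Σ_{j≠i} q_j = 0.
With identical firms every q_j equals q_i, so Σ_{j≠i} q_j = 2q_i and 159 = 4q_i, giving q_i = 159/4.
Price P = 317 - 477/4 = 791/4.
Zephyr's profit: (791/4 - 158)·(159/4) = 1580.0625.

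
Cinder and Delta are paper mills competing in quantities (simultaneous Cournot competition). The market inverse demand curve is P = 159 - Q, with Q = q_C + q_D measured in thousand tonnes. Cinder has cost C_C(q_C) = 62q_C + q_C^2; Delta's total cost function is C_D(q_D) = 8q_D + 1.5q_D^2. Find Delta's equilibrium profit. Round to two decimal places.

Cinder's profit: π_C = (159 - Q)q_C - (62q_C + q_C²). Setting ∂π_C/∂q_C = 0: 97 - 4q_C - (q_D) = 0.
Delta's profit: π_D = (159 - Q)q_D - (8q_D + (3/2)q_D²). Setting ∂π_D/∂q_D = 0: 151 - 5q_D - (q_C) = 0.
So q_C = (97 - q_D)/4 and q_D = (151 - q_C)/5.
Solving the pair: q_C = 334/19, q_D = 507/19.
Price P = 159 - 841/19 = 114.7368.
Delta's profit: 114.7368·(507/19) - 8·(507/19) - (3/2)(507/19)² = 1780.1177.

1780.12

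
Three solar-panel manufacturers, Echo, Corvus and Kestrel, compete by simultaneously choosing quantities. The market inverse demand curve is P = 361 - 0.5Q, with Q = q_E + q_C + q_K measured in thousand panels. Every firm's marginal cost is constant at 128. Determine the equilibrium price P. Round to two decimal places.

186.25

A representative firm's profit is π_i = q_i(361 - 0.5Q) - 128q_i.
First-order condition (treating rivals' output as given): 233 - q_i - (1/2)·Σ_{j≠i} q_j = 0.
By symmetry each firm produces the same amount; substituting Σ_{j≠i} q_j = 2q_i yields q_i = 233/2.
Total output Q = 699/2, so price P = 361 - (1/2)·(699/2) = 745/4.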